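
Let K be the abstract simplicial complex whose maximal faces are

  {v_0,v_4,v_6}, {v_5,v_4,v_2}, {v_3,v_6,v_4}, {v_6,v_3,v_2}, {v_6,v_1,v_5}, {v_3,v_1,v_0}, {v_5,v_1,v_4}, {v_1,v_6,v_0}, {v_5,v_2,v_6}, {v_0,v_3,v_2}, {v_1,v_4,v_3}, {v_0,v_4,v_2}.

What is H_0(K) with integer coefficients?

K has 7 vertices, 18 edges, 12 triangles.
rank ∂_0 = 0, rank ∂_1 = 6 ⇒ b_0 = 7 − 0 − 6 = 1; all invariant factors of ∂_1 are 1 so no torsion. So H_0 ≅ Z.

H_0 = Z.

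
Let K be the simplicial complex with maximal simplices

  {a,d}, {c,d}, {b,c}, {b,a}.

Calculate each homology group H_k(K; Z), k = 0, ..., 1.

Order the vertices as a < b < c < d. Listing each simplex with vertices in this order, K has dimension 1 with simplices:

  0-simplices (4): a, b, c, d
  1-simplices (4): ab, ad, bc, cd

giving chain groups C_0 ≅ Z^4, C_1 ≅ Z^4.

The boundary map ∂_1: C_1 → C_0 is given by ∂[p,q] = [q] − [p].
The resulting 4×4 matrix has rank 3, and its Smith normal form has invariant factors (1,1,1).

Computing H_k = (kernel of ∂_k) / (image of ∂_{k+1}):

  H_0: rank C_0 − rank ∂_1 = 4 − 3 = 1, and the invariant factors of ∂_1 are all 1, so H_0 = Z.
  H_1: rank ker ∂_1 − rank ∂_2 = (4 − 3) − 0 = 1, and there is no ∂_2, so H_1 = Z.

(K is a triangulation of the circle S^1.)

H_0 ≅ Z,  H_1 ≅ Z.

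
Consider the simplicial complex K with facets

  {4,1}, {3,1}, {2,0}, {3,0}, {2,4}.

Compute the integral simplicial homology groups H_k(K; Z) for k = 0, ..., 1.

H_0 ≅ Z,  H_1 ≅ Z.

K has 5 vertices, 5 edges.
rank ∂_0 = 0, rank ∂_1 = 4 ⇒ b_0 = 5 − 0 − 4 = 1; all invariant factors of ∂_1 are 1 so no torsion. So H_0 = Z.
rank ∂_1 = 4, rank ∂_2 = 0 ⇒ b_1 = 5 − 4 − 0 = 1. So H_1 = Z.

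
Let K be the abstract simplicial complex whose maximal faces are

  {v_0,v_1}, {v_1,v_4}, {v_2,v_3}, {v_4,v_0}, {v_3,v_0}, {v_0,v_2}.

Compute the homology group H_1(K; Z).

H_1 = Z^2.

Take the total order v_0 < v_1 < v_2 < v_3 < v_4 on the vertex set. Then K (dimension 1) consists of the simplices:

  0-simplices (5): [v_0], [v_1], [v_2], [v_3], [v_4]
  1-simplices (6): [v_0,v_1], [v_0,v_2], [v_0,v_3], [v_0,v_4], [v_1,v_4], [v_2,v_3]

Hence C_0 ≅ Z^5, C_1 ≅ Z^6.

∂_1: C_1 → C_0 maps an edge to its endpoints' difference, ∂[p,q] = q − p. For instance
  ∂[v_0,v_4] = [v_4] − [v_0].
This gives a 5×6 integer matrix of rank 4; reducing to Smith normal form yields diagonal entries (1,1,1,1).

Now H_k = ker ∂_k / im ∂_{k+1}, so:

  H_1: rank ker ∂_1 − rank ∂_2 = (6 − 4) − 0 = 2, and there is no ∂_2, so H_1 = Z^2.

(K is a triangulation of a wedge of 2 circles.)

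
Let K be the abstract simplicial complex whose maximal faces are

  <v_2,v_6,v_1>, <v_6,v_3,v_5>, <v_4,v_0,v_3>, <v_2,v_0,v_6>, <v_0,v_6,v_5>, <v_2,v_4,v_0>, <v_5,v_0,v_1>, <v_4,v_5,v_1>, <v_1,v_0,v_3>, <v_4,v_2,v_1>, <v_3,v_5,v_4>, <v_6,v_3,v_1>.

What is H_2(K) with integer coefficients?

H_2 = 0.

K has 7 vertices, 18 edges, 12 triangles.
rank ∂_2 = 12, rank ∂_3 = 0 ⇒ b_2 = 12 − 12 − 0 = 0. So H_2 ≅ 0.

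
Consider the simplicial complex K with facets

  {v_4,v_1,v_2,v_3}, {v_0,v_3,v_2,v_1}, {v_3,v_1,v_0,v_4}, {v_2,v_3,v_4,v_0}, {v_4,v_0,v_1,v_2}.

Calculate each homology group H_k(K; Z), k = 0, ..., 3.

H_0 ≅ Z,  H_1 = 0,  H_2 = 0,  H_3 ≅ Z.

Take the total order v_0 < v_1 < v_2 < v_3 < v_4 on the vertex set. Then K (dimension 3) consists of the simplices:

  0-simplices (5): [v_0], [v_1], [v_2], [v_3], [v_4]
  1-simplices (10): [v_0,v_1], [v_0,v_2], [v_0,v_3], [v_0,v_4], [v_1,v_2], [v_1,v_3], [v_1,v_4], [v_2,v_3], [v_2,v_4], [v_3,v_4]
  2-simplices (10): [v_0,v_1,v_2], [v_0,v_1,v_3], [v_0,v_1,v_4], [v_0,v_2,v_3], [v_0,v_2,v_4], [v_0,v_3,v_4], [v_1,v_2,v_3], [v_1,v_2,v_4], [v_1,v_3,v_4], [v_2,v_3,v_4]
  3-simplices (5): [v_0,v_1,v_2,v_3], [v_0,v_1,v_2,v_4], [v_0,v_1,v_3,v_4], [v_0,v_2,v_3,v_4], [v_1,v_2,v_3,v_4]

giving chain groups C_0 ≅ Z^5, C_1 ≅ Z^10, C_2 ≅ Z^10, C_3 ≅ Z^5.

The boundary map ∂_1: C_1 → C_0 sends each edge [p,q] (with p < q) to q − p.
The 5×10 boundary matrix has rank 4 and Smith normal form diag(1,1,1,1).

The boundary map ∂_2: C_2 → C_1 sends each 2-simplex [p,q,r] to [q,r] − [p,r] + [p,q]. For instance
  ∂[v_1,v_3,v_4] = [v_3,v_4] − [v_1,v_4] + [v_1,v_3],
  ∂[v_1,v_2,v_4] = [v_2,v_4] − [v_1,v_4] + [v_1,v_2].
The 10×10 boundary matrix has rank 6 and Smith normal form diag(1,1,1,1,1,1).

The boundary map ∂_3: C_3 → C_2 sends each 3-simplex σ to the alternating sum Σ_i (−1)^i (σ with its i-th vertex removed). For instance
  ∂[v_0,v_2,v_3,v_4] = [v_2,v_3,v_4] − [v_0,v_3,v_4] + [v_0,v_2,v_4] − [v_0,v_2,v_3],
  ∂[v_0,v_1,v_3,v_4] = [v_1,v_3,v_4] − [v_0,v_3,v_4] + [v_0,v_1,v_4] − [v_0,v_1,v_3].
As a 10×5 matrix over Z this has rank 4, with invariant factors (1,1,1,1).

Now H_k = ker ∂_k / im ∂_{k+1}, so:

  H_0: rank C_0 − rank ∂_1 = 5 − 4 = 1, and the invariant factors of ∂_1 are all 1, so H_0 ≅ Z.
  H_1: rank ker ∂_1 − rank ∂_2 = (10 − 4) − 6 = 0, and the invariant factors of ∂_2 are all 1, so H_1 ≅ 0.
  H_2: rank ker ∂_2 − rank ∂_3 = (10 − 6) − 4 = 0, and the invariant factors of ∂_3 are all 1, so H_2 ≅ 0.
  H_3: rank ker ∂_3 − rank ∂_4 = (5 − 4) − 0 = 1, and there is no ∂_4, so H_3 ≅ Z.

(K is a triangulation of the 3-sphere S^3.)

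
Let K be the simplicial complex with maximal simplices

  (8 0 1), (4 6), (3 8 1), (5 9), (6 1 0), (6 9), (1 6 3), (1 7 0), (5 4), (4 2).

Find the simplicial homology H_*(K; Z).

Take the total order 0 < 1 < 2 < 3 < 4 < 5 < 6 < 7 < 8 < 9 on the vertex set. Then K (dimension 2) consists of the simplices:

  0-simplices (10): [0], [1], [2], [3], [4], [5], [6], [7], [8], [9]
  1-simplices (15): [0,1], [0,6], [0,7], [0,8], [1,3], [1,6], [1,7], [1,8], [2,4], [3,6], [3,8], [4,5], [4,6], [5,9], [6,9]
  2-simplices (5): [0,1,6], [0,1,7], [0,1,8], [1,3,6], [1,3,8]

giving chain groups C_0 ≅ Z^10, C_1 ≅ Z^15, C_2 ≅ Z^5.

The boundary map ∂_1: C_1 → C_0 sends each edge [p,q] (with p < q) to q − p. For instance
  ∂[1,3] = [3] − [1].
The resulting 10×15 matrix has rank 9, and its Smith normal form has invariant factors (1,1,1,1,1,1,1,1,1).

∂_2: C_2 → C_1 acts by ∂[p,q,r] = [q,r] − [p,r] + [p,q]. For instance
  ∂[1,3,8] = [3,8] − [1,8] + [1,3],
  ∂[0,1,8] = [1,8] − [0,8] + [0,1].
The 15×5 boundary matrix has rank 5 and Smith normal form diag(1,1,1,1,1).

Computing H_k = (kernel of ∂_k) / (image of ∂_{k+1}):

  H_0: rank C_0 − rank ∂_1 = 10 − 9 = 1, and the invariant factors of ∂_1 are all 1, so H_0 = Z.
  H_1: rank ker ∂_1 − rank ∂_2 = (15 − 9) − 5 = 1, and the invariant factors of ∂_2 are all 1, so H_1 = Z.
  H_2: rank ker ∂_2 − rank ∂_3 = (5 − 5) − 0 = 0, and there is no ∂_3, so H_2 = 0.

H_0 = Z,  H_1 = Z,  H_2 = 0.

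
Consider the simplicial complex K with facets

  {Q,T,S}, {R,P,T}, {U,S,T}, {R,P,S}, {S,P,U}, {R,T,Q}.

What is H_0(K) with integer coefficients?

H_0 = Z.

We work with the vertex ordering P < Q < R < S < T < U. The simplices of K, each written with vertices in increasing order, are:

  0-simplices (6): P, Q, R, S, T, U
  1-simplices (12): PR, PS, PT, PU, QR, QS, QT, RS, RT, ST, SU, TU
  2-simplices (6): PRS, PRT, PSU, QRT, QST, STU

Hence C_0 ≅ Z^6, C_1 ≅ Z^12, C_2 ≅ Z^6.

Boundary ∂_1: C_1 → C_0 sends each edge [p,q] (with p < q) to q − p.
As a 6×12 matrix over Z this has rank 5, with invariant factors (1,1,1,1,1).

∂_2: C_2 → C_1 maps a triangle to the signed sum of its edges. For instance
  ∂PSU = SU − PU + PS,
  ∂QST = ST − QT + QS.
This gives a 12×6 integer matrix of rank 6; reducing to Smith normal form yields diagonal entries (1,1,1,1,1,1).

Reading off H_k = ker ∂_k / im ∂_{k+1}:

  H_0: rank C_0 − rank ∂_1 = 6 − 5 = 1, and the invariant factors of ∂_1 are all 1, so H_0 = Z.

(K is a triangulation of the cylinder S^1 x I.)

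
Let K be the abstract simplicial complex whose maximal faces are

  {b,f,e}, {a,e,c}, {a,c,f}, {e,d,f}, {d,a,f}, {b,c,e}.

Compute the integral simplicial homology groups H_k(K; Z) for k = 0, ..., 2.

H_0 = Z,  H_1 = Z,  H_2 = 0.

Order the vertices as a < b < c < d < e < f. Listing each simplex with vertices in this order, K has dimension 2 with simplices:

  0-simplices (6): a, b, c, d, e, f
  1-simplices (12): ac, ad, ae, af, bc, be, bf, ce, cf, de, df, ef
  2-simplices (6): ace, acf, adf, bce, bef, def

Hence C_0 ≅ Z^6, C_1 ≅ Z^12, C_2 ≅ Z^6.

Boundary ∂_1: C_1 → C_0 is given by ∂[p,q] = [q] − [p].
As a 6×12 matrix over Z this has rank 5, with invariant factors (1,1,1,1,1).

Boundary ∂_2: C_2 → C_1 sends each 2-simplex [p,q,r] to [q,r] − [p,r] + [p,q]. For instance
  ∂bce = ce − be + bc,
  ∂acf = cf − af + ac.
The 12×6 boundary matrix has rank 6 and Smith normal form diag(1,1,1,1,1,1).

From H_k ≅ ker(∂_k) / im(∂_{k+1}) we obtain:

  H_0: rank C_0 − rank ∂_1 = 6 − 5 = 1, and the invariant factors of ∂_1 are all 1, so H_0 = Z.
  H_1: rank ker ∂_1 − rank ∂_2 = (12 − 5) − 6 = 1, and the invariant factors of ∂_2 are all 1, so H_1 = Z.
  H_2: rank ker ∂_2 − rank ∂_3 = (6 − 6) − 0 = 0, and there is no ∂_3, so H_2 = 0.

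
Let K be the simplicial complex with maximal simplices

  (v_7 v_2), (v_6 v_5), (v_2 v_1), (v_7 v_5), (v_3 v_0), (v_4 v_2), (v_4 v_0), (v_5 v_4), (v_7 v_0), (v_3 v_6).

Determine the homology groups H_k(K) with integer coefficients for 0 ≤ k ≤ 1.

Take the total order v_0 < v_1 < v_2 < v_3 < v_4 < v_5 < v_6 < v_7 on the vertex set. Then K (dimension 1) consists of the simplices:

  0-simplices (8): [v_0], [v_1], [v_2], [v_3], [v_4], [v_5], [v_6], [v_7]
  1-simplices (10): [v_0,v_3], [v_0,v_4], [v_0,v_7], [v_1,v_2], [v_2,v_4], [v_2,v_7], [v_3,v_6], [v_4,v_5], [v_5,v_6], [v_5,v_7]

so the chain groups are C_0 ≅ Z^8, C_1 ≅ Z^10.

∂_1: C_1 → C_0 is given by ∂[p,q] = [q] − [p]. For instance
  ∂[v_1,v_2] = [v_2] − [v_1].
The 8×10 boundary matrix has rank 7 and Smith normal form diag(1,1,1,1,1,1,1).

Reading off H_k = ker ∂_k / im ∂_{k+1}:

  H_0: rank C_0 − rank ∂_1 = 8 − 7 = 1, and the invariant factors of ∂_1 are all 1, so H_0 ≅ Z.
  H_1: rank ker ∂_1 − rank ∂_2 = (10 − 7) − 0 = 3, and there is no ∂_2, so H_1 ≅ Z^3.

H_0 ≅ Z,  H_1 ≅ Z^3.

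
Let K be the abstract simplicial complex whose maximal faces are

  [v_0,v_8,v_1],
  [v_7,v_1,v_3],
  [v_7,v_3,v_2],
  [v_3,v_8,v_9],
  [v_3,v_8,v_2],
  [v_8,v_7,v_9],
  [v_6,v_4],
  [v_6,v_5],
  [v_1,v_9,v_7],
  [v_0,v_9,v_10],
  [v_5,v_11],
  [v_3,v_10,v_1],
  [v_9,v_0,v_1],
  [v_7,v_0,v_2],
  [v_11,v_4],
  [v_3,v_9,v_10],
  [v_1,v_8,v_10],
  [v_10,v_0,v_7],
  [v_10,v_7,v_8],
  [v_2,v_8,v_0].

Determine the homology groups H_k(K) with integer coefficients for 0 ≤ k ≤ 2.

Fix the vertex order v_0 < v_1 < v_2 < v_3 < v_4 < v_5 < v_6 < v_7 < v_8 < v_9 < v_10 < v_11 and write every simplex with vertices in increasing order. Then dim K = 2 and the simplices of K are:

  0-simplices (12): [v_0], [v_1], [v_2], [v_3], [v_4], [v_5], [v_6], [v_7], [v_8], [v_9], [v_10], [v_11]
  1-simplices (28): (28 of them)
  2-simplices (16): (16 of them)

giving chain groups C_0 ≅ Z^12, C_1 ≅ Z^28, C_2 ≅ Z^16.

Boundary ∂_1: C_1 → C_0 maps an edge to its endpoints' difference, ∂[p,q] = q − p.
This gives a 12×28 integer matrix of rank 10; reducing to Smith normal form yields diagonal entries (1,1,1,1,1,1,1,1,1,1).

∂_2: C_2 → C_1 sends each 2-simplex [p,q,r] to [q,r] − [p,r] + [p,q]. For instance
  ∂[v_0,v_9,v_10] = [v_9,v_10] − [v_0,v_10] + [v_0,v_9],
  ∂[v_0,v_2,v_7] = [v_2,v_7] − [v_0,v_7] + [v_0,v_2].
The resulting 28×16 matrix has rank 15, and its Smith normal form has invariant factors (1,1,1,1,1,1,1,1,1,1,1,1,1,1,1).

Computing H_k = (kernel of ∂_k) / (image of ∂_{k+1}):

  H_0: rank C_0 − rank ∂_1 = 12 − 10 = 2, and the invariant factors of ∂_1 are all 1, so H_0 ≅ Z^2.
  H_1: rank ker ∂_1 − rank ∂_2 = (28 − 10) − 15 = 3, and the invariant factors of ∂_2 are all 1, so H_1 ≅ Z^3.
  H_2: rank ker ∂_2 − rank ∂_3 = (16 − 15) − 0 = 1, and there is no ∂_3, so H_2 ≅ Z.

As a check, the Euler characteristic is 12 − 28 + 16 = 0, which agrees with 2 − 3 + 1 = 0.

H_0 = Z^2,  H_1 = Z^3,  H_2 = Z.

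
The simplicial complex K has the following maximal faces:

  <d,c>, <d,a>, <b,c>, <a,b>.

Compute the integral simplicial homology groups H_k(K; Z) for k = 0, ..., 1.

We work with the vertex ordering a < b < c < d. The simplices of K, each written with vertices in increasing order, are:

  0-simplices (4): a, b, c, d
  1-simplices (4): ab, ad, bc, cd

giving chain groups C_0 ≅ Z^4, C_1 ≅ Z^4.

∂_1: C_1 → C_0 maps an edge to its endpoints' difference, ∂[p,q] = q − p.
This gives a 4×4 integer matrix of rank 3; reducing to Smith normal form yields diagonal entries (1,1,1).

Reading off H_k = ker ∂_k / im ∂_{k+1}:

  H_0: rank C_0 − rank ∂_1 = 4 − 3 = 1, and the invariant factors of ∂_1 are all 1, so H_0 ≅ Z.
  H_1: rank ker ∂_1 − rank ∂_2 = (4 − 3) − 0 = 1, and there is no ∂_2, so H_1 ≅ Z.

(K is a triangulation of the circle S^1.)

H_0 = Z,  H_1 = Z.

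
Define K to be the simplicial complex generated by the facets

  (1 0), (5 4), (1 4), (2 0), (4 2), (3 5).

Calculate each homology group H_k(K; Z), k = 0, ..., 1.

H_0 ≅ Z,  H_1 ≅ Z.

Take the total order 0 < 1 < 2 < 3 < 4 < 5 on the vertex set. Then K (dimension 1) consists of the simplices:

  0-simplices (6): [0], [1], [2], [3], [4], [5]
  1-simplices (6): [0,1], [0,2], [1,4], [2,4], [3,5], [4,5]

giving chain groups C_0 ≅ Z^6, C_1 ≅ Z^6.

∂_1: C_1 → C_0 is given by ∂[p,q] = [q] − [p]. For instance
  ∂[1,4] = [4] − [1].
As a 6×6 matrix over Z this has rank 5, with invariant factors (1,1,1,1,1).

Computing H_k = (kernel of ∂_k) / (image of ∂_{k+1}):

  H_0: rank C_0 − rank ∂_1 = 6 − 5 = 1, and the invariant factors of ∂_1 are all 1, so H_0 = Z.
  H_1: rank ker ∂_1 − rank ∂_2 = (6 − 5) − 0 = 1, and there is no ∂_2, so H_1 = Z.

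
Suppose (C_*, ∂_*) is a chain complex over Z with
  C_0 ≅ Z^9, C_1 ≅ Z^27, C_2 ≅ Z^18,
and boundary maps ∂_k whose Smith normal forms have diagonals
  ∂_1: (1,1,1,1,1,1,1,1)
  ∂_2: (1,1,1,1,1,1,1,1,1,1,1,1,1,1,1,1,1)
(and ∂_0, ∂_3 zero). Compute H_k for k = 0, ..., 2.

H_0: b_0 = 9 − 0 − 8 = 1; torsion from ∂_1 factors > 1: none. So H_0 = Z.
H_1: b_1 = 27 − 8 − 17 = 2; torsion from ∂_2 factors > 1: none. So H_1 = Z^2.
H_2: b_2 = 18 − 17 − 0 = 1; torsion from ∂_3 factors > 1: none. So H_2 = Z.

H_0 = Z,  H_1 = Z^2,  H_2 = Z.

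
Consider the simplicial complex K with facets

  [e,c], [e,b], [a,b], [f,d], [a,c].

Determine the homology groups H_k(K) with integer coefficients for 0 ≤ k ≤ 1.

H_0 ≅ Z^2,  H_1 ≅ Z.

Order the vertices as a < b < c < d < e < f. Listing each simplex with vertices in this order, K has dimension 1 with simplices:

  0-simplices (6): a, b, c, d, e, f
  1-simplices (5): ab, ac, be, ce, df

Hence C_0 ≅ Z^6, C_1 ≅ Z^5.

Boundary ∂_1: C_1 → C_0 sends each edge [p,q] (with p < q) to q − p.
This gives a 6×5 integer matrix of rank 4; reducing to Smith normal form yields diagonal entries (1,1,1,1).

From H_k ≅ ker(∂_k) / im(∂_{k+1}) we obtain:

  H_0: rank C_0 − rank ∂_1 = 6 − 4 = 2, and the invariant factors of ∂_1 are all 1, so H_0 ≅ Z^2.
  H_1: rank ker ∂_1 − rank ∂_2 = (5 − 4) − 0 = 1, and there is no ∂_2, so H_1 ≅ Z.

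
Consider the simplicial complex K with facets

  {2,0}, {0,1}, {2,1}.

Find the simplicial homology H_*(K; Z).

Fix the vertex order 0 < 1 < 2 and write every simplex with vertices in increasing order. Then dim K = 1 and the simplices of K are:

  0-simplices (3): [0], [1], [2]
  1-simplices (3): [0,1], [0,2], [1,2]

giving chain groups C_0 ≅ Z^3, C_1 ≅ Z^3.

Boundary ∂_1: C_1 → C_0 sends each edge [p,q] (with p < q) to q − p.
As a 3×3 matrix over Z this has rank 2, with invariant factors (1,1).

Now H_k = ker ∂_k / im ∂_{k+1}, so:

  H_0: rank C_0 − rank ∂_1 = 3 − 2 = 1, and the invariant factors of ∂_1 are all 1, so H_0 = Z.
  H_1: rank ker ∂_1 − rank ∂_2 = (3 − 2) − 0 = 1, and there is no ∂_2, so H_1 = Z.

H_0 ≅ Z,  H_1 ≅ Z.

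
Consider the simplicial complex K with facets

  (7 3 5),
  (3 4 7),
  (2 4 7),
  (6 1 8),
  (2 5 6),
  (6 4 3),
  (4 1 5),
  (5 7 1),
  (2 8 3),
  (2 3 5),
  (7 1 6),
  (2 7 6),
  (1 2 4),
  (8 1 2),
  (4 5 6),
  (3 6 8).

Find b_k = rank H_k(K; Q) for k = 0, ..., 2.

b_0 = 1, b_1 = 2, b_2 = 1.

Take the total order 1 < 2 < 3 < 4 < 5 < 6 < 7 < 8 on the vertex set. Then K (dimension 2) consists of the simplices:

  0-simplices (8): [1], [2], [3], [4], [5], [6], [7], [8]
  1-simplices (24): (24 of them)
  2-simplices (16): [1,2,4], [1,2,8], [1,4,5], [1,5,7], [1,6,7], [1,6,8], [2,3,5], [2,3,8], [2,4,7], [2,5,6], [2,6,7], [3,4,6], [3,4,7], [3,5,7], [3,6,8], [4,5,6]

so the chain groups are C_0 ≅ Z^8, C_1 ≅ Z^24, C_2 ≅ Z^16.

The boundary map ∂_1: C_1 → C_0 sends each edge [p,q] (with p < q) to q − p. For instance
  ∂[2,5] = [5] − [2].
As a 8×24 matrix over Z this has rank 7, with invariant factors (1,1,1,1,1,1,1).

∂_2: C_2 → C_1 acts by ∂[p,q,r] = [q,r] − [p,r] + [p,q]. For instance
  ∂[1,4,5] = [4,5] − [1,5] + [1,4],
  ∂[2,3,8] = [3,8] − [2,8] + [2,3].
The resulting 24×16 matrix has rank 15, and its Smith normal form has invariant factors (1,1,1,1,1,1,1,1,1,1,1,1,1,1,1).

Now H_k = ker ∂_k / im ∂_{k+1}, so:

  H_0: rank C_0 − rank ∂_1 = 8 − 7 = 1, and the invariant factors of ∂_1 are all 1, so H_0 ≅ Z.
  H_1: rank ker ∂_1 − rank ∂_2 = (24 − 7) − 15 = 2, and the invariant factors of ∂_2 are all 1, so H_1 ≅ Z^2.
  H_2: rank ker ∂_2 − rank ∂_3 = (16 − 15) − 0 = 1, and there is no ∂_3, so H_2 ≅ Z.

As a check, the Euler characteristic is 8 − 24 + 16 = 0, which agrees with 1 − 2 + 1 = 0.

Hence the Betti numbers are b_0 = 1, b_1 = 2, b_2 = 1.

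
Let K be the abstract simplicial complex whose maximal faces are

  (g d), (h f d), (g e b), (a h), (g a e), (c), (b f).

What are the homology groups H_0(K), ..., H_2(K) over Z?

Take the total order a < b < c < d < e < f < g < h on the vertex set. Then K (dimension 2) consists of the simplices:

  0-simplices (8): a, b, c, d, e, f, g, h
  1-simplices (11): ae, ag, ah, be, bf, bg, df, dg, dh, eg, fh
  2-simplices (3): aeg, beg, dfh

giving chain groups C_0 ≅ Z^8, C_1 ≅ Z^11, C_2 ≅ Z^3.

Boundary ∂_1: C_1 → C_0 sends each edge [p,q] (with p < q) to q − p. For instance
  ∂eg = g − e.
The resulting 8×11 matrix has rank 6, and its Smith normal form has invariant factors (1,1,1,1,1,1).

∂_2: C_2 → C_1 maps a triangle to the signed sum of its edges. For instance
  ∂dfh = fh − dh + df,
  ∂aeg = eg − ag + ae.
As a 11×3 matrix over Z this has rank 3, with invariant factors (1,1,1).

Computing H_k = (kernel of ∂_k) / (image of ∂_{k+1}):

  H_0: rank C_0 − rank ∂_1 = 8 − 6 = 2, and the invariant factors of ∂_1 are all 1, so H_0 = Z^2.
  H_1: rank ker ∂_1 − rank ∂_2 = (11 − 6) − 3 = 2, and the invariant factors of ∂_2 are all 1, so H_1 = Z^2.
  H_2: rank ker ∂_2 − rank ∂_3 = (3 − 3) − 0 = 0, and there is no ∂_3, so H_2 = 0.

H_0 = Z^2,  H_1 = Z^2,  H_2 = 0.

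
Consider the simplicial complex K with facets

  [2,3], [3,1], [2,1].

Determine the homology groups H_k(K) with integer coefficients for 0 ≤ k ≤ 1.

H_0 = Z,  H_1 = Z.

Fix the vertex order 1 < 2 < 3 and write every simplex with vertices in increasing order. Then dim K = 1 and the simplices of K are:

  0-simplices (3): [1], [2], [3]
  1-simplices (3): [1,2], [1,3], [2,3]

Hence C_0 ≅ Z^3, C_1 ≅ Z^3.

Boundary ∂_1: C_1 → C_0 maps an edge to its endpoints' difference, ∂[p,q] = q − p.
The 3×3 boundary matrix has rank 2 and Smith normal form diag(1,1).

From H_k ≅ ker(∂_k) / im(∂_{k+1}) we obtain:

  H_0: rank C_0 − rank ∂_1 = 3 − 2 = 1, and the invariant factors of ∂_1 are all 1, so H_0 = Z.
  H_1: rank ker ∂_1 − rank ∂_2 = (3 − 2) − 0 = 1, and there is no ∂_2, so H_1 = Z.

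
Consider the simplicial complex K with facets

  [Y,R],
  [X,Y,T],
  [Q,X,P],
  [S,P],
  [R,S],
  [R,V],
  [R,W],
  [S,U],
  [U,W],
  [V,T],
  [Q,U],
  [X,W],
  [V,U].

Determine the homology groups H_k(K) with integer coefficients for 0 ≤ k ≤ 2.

Take the total order P < Q < R < S < T < U < V < W < X < Y on the vertex set. Then K (dimension 2) consists of the simplices:

  0-simplices (10): P, Q, R, S, T, U, V, W, X, Y
  1-simplices (17): PQ, PS, PX, QU, QX, RS, RV, RW, RY, SU, TV, TX, TY, UV, UW, WX, XY
  2-simplices (2): PQX, TXY

so the chain groups are C_0 ≅ Z^10, C_1 ≅ Z^17, C_2 ≅ Z^2.

The boundary map ∂_1: C_1 → C_0 maps an edge to its endpoints' difference, ∂[p,q] = q − p. For instance
  ∂TV = V − T.
The 10×17 boundary matrix has rank 9 and Smith normal form diag(1,1,1,1,1,1,1,1,1).

The boundary map ∂_2: C_2 → C_1 maps a triangle to the signed sum of its edges. For instance
  ∂PQX = QX − PX + PQ,
  ∂TXY = XY − TY + TX.
This gives a 17×2 integer matrix of rank 2; reducing to Smith normal form yields diagonal entries (1,1).

Reading off H_k = ker ∂_k / im ∂_{k+1}:

  H_0: rank C_0 − rank ∂_1 = 10 − 9 = 1, and the invariant factors of ∂_1 are all 1, so H_0 = Z.
  H_1: rank ker ∂_1 − rank ∂_2 = (17 − 9) − 2 = 6, and the invariant factors of ∂_2 are all 1, so H_1 = Z^6.
  H_2: rank ker ∂_2 − rank ∂_3 = (2 − 2) − 0 = 0, and there is no ∂_3, so H_2 = 0.

H_0 ≅ Z,  H_1 ≅ Z^6,  H_2 = 0.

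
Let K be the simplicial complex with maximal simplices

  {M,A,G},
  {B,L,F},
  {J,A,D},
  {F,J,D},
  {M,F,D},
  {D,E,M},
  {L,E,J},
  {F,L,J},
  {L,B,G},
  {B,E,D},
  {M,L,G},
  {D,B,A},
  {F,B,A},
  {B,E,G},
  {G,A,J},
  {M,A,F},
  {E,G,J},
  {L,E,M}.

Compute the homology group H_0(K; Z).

H_0 = Z.

Take the total order A < B < D < E < F < G < J < L < M on the vertex set. Then K (dimension 2) consists of the simplices:

  0-simplices (9): A, B, D, E, F, G, J, L, M
  1-simplices (27): AB, AD, AF, AG, AJ, AM, BD, BE, BF, BG, BL, DE, DF, DJ, DM, EG, EJ, EL, EM, FJ, FL, FM, GJ, GL, GM, JL, LM
  2-simplices (18): ABD, ABF, ADJ, AFM, AGJ, AGM, BDE, BEG, BFL, BGL, DEM, DFJ, DFM, EGJ, EJL, ELM, FJL, GLM

so the chain groups are C_0 ≅ Z^9, C_1 ≅ Z^27, C_2 ≅ Z^18.

∂_1: C_1 → C_0 sends each edge [p,q] (with p < q) to q − p.
As a 9×27 matrix over Z this has rank 8, with invariant factors (1,1,1,1,1,1,1,1).

The boundary map ∂_2: C_2 → C_1 maps a triangle to the signed sum of its edges. For instance
  ∂AFM = FM − AM + AF,
  ∂DFJ = FJ − DJ + DF.
As a 27×18 matrix over Z this has rank 18, with invariant factors (1,1,1,1,1,1,1,1,1,1,1,1,1,1,1,1,1,2).

Now H_k = ker ∂_k / im ∂_{k+1}, so:

  H_0: rank C_0 − rank ∂_1 = 9 − 8 = 1, and the invariant factors of ∂_1 are all 1, so H_0 = Z.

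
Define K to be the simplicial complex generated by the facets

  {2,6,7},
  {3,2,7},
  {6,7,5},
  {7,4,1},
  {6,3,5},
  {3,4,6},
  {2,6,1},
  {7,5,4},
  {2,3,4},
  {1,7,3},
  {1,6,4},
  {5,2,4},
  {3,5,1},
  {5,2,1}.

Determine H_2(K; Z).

H_2 ≅ Z.

Order the vertices as 1 < 2 < 3 < 4 < 5 < 6 < 7. Listing each simplex with vertices in this order, K has dimension 2 with simplices:

  0-simplices (7): [1], [2], [3], [4], [5], [6], [7]
  1-simplices (21): [1,2], [1,3], [1,4], [1,5], [1,6], [1,7], [2,3], [2,4], [2,5], [2,6], [2,7], [3,4], [3,5], [3,6], [3,7], [4,5], [4,6], [4,7], [5,6], [5,7], [6,7]
  2-simplices (14): [1,2,5], [1,2,6], [1,3,5], [1,3,7], [1,4,6], [1,4,7], [2,3,4], [2,3,7], [2,4,5], [2,6,7], [3,4,6], [3,5,6], [4,5,7], [5,6,7]

so the chain groups are C_0 ≅ Z^7, C_1 ≅ Z^21, C_2 ≅ Z^14.

The boundary map ∂_1: C_1 → C_0 maps an edge to its endpoints' difference, ∂[p,q] = q − p.
The resulting 7×21 matrix has rank 6, and its Smith normal form has invariant factors (1,1,1,1,1,1).

Boundary ∂_2: C_2 → C_1 maps a triangle to the signed sum of its edges. For instance
  ∂[5,6,7] = [6,7] − [5,7] + [5,6],
  ∂[1,3,5] = [3,5] − [1,5] + [1,3].
This gives a 21×14 integer matrix of rank 13; reducing to Smith normal form yields diagonal entries (1,1,1,1,1,1,1,1,1,1,1,1,1).

Now H_k = ker ∂_k / im ∂_{k+1}, so:

  H_2: rank ker ∂_2 − rank ∂_3 = (14 − 13) − 0 = 1, and there is no ∂_3, so H_2 = Z.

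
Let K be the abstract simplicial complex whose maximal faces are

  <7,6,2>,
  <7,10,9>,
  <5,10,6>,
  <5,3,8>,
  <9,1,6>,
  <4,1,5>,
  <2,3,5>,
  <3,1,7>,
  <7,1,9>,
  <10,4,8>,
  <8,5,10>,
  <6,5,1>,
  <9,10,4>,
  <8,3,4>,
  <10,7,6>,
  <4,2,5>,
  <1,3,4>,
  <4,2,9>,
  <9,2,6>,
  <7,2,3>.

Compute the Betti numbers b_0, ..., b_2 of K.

b_0 = 1, b_1 = 1, b_2 = 0.

K has 10 vertices, 30 edges, 20 triangles.
rank ∂_0 = 0, rank ∂_1 = 9 ⇒ b_0 = 10 − 0 − 9 = 1; all invariant factors of ∂_1 are 1 so no torsion. So H_0 ≅ Z.
rank ∂_1 = 9, rank ∂_2 = 20 ⇒ b_1 = 30 − 9 − 20 = 1; ∂_2 has invariant factor(s) [2] giving torsion. So H_1 ≅ Z ⊕ Z/2Z.
rank ∂_2 = 20, rank ∂_3 = 0 ⇒ b_2 = 20 − 20 − 0 = 0. So H_2 ≅ 0.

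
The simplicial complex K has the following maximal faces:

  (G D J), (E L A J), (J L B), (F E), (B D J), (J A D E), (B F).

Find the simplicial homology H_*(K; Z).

H_0 ≅ Z,  H_1 ≅ Z,  H_2 = 0,  H_3 = 0.

Order the vertices as A < B < D < E < F < G < J < L. Listing each simplex with vertices in this order, K has dimension 3 with simplices:

  0-simplices (8): A, B, D, E, F, G, J, L
  1-simplices (16): AD, AE, AJ, AL, BD, BF, BJ, BL, DE, DG, DJ, EF, EJ, EL, GJ, JL
  2-simplices (10): ADE, ADJ, AEJ, AEL, AJL, BDJ, BJL, DEJ, DGJ, EJL
  3-simplices (2): ADEJ, AEJL

so the chain groups are C_0 ≅ Z^8, C_1 ≅ Z^16, C_2 ≅ Z^10, C_3 ≅ Z^2.

The boundary map ∂_1: C_1 → C_0 sends each edge [p,q] (with p < q) to q − p.
The 8×16 boundary matrix has rank 7 and Smith normal form diag(1,1,1,1,1,1,1).

The boundary map ∂_2: C_2 → C_1 sends each 2-simplex [p,q,r] to [q,r] − [p,r] + [p,q]. For instance
  ∂BDJ = DJ − BJ + BD,
  ∂DGJ = GJ − DJ + DG.
As a 16×10 matrix over Z this has rank 8, with invariant factors (1,1,1,1,1,1,1,1).

∂_3: C_3 → C_2 sends each 3-simplex σ to the alternating sum Σ_i (−1)^i (σ with its i-th vertex removed). For instance
  ∂ADEJ = DEJ − AEJ + ADJ − ADE,
  ∂AEJL = EJL − AJL + AEL − AEJ.
The 10×2 boundary matrix has rank 2 and Smith normal form diag(1,1).

Reading off H_k = ker ∂_k / im ∂_{k+1}:

  H_0: rank C_0 − rank ∂_1 = 8 − 7 = 1, and the invariant factors of ∂_1 are all 1, so H_0 = Z.
  H_1: rank ker ∂_1 − rank ∂_2 = (16 − 7) − 8 = 1, and the invariant factors of ∂_2 are all 1, so H_1 = Z.
  H_2: rank ker ∂_2 − rank ∂_3 = (10 − 8) − 2 = 0, and the invariant factors of ∂_3 are all 1, so H_2 = 0.
  H_3: rank ker ∂_3 − rank ∂_4 = (2 − 2) − 0 = 0, and there is no ∂_4, so H_3 = 0.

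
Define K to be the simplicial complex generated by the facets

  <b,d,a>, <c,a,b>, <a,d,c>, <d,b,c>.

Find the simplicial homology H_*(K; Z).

We work with the vertex ordering a < b < c < d. The simplices of K, each written with vertices in increasing order, are:

  0-simplices (4): a, b, c, d
  1-simplices (6): ab, ac, ad, bc, bd, cd
  2-simplices (4): abc, abd, acd, bcd

Hence C_0 ≅ Z^4, C_1 ≅ Z^6, C_2 ≅ Z^4.

Boundary ∂_1: C_1 → C_0 sends each edge [p,q] (with p < q) to q − p. For instance
  ∂bd = d − b.
This gives a 4×6 integer matrix of rank 3; reducing to Smith normal form yields diagonal entries (1,1,1).

The boundary map ∂_2: C_2 → C_1 acts by ∂[p,q,r] = [q,r] − [p,r] + [p,q]. For instance
  ∂abc = bc − ac + ab,
  ∂acd = cd − ad + ac.
As a 6×4 matrix over Z this has rank 3, with invariant factors (1,1,1).

From H_k ≅ ker(∂_k) / im(∂_{k+1}) we obtain:

  H_0: rank C_0 − rank ∂_1 = 4 − 3 = 1, and the invariant factors of ∂_1 are all 1, so H_0 = Z.
  H_1: rank ker ∂_1 − rank ∂_2 = (6 − 3) − 3 = 0, and the invariant factors of ∂_2 are all 1, so H_1 = 0.
  H_2: rank ker ∂_2 − rank ∂_3 = (4 − 3) − 0 = 1, and there is no ∂_3, so H_2 = Z.

As a check, the Euler characteristic is 4 − 6 + 4 = 2, which agrees with 1 − 0 + 1 = 2.

H_0 ≅ Z,  H_1 = 0,  H_2 ≅ Z.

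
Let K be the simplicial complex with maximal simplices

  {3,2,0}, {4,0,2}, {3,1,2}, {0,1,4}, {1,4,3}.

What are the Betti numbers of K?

Fix the vertex order 0 < 1 < 2 < 3 < 4 and write every simplex with vertices in increasing order. Then dim K = 2 and the simplices of K are:

  0-simplices (5): [0], [1], [2], [3], [4]
  1-simplices (10): [0,1], [0,2], [0,3], [0,4], [1,2], [1,3], [1,4], [2,3], [2,4], [3,4]
  2-simplices (5): [0,1,4], [0,2,3], [0,2,4], [1,2,3], [1,3,4]

Hence C_0 ≅ Z^5, C_1 ≅ Z^10, C_2 ≅ Z^5.

Boundary ∂_1: C_1 → C_0 sends each edge [p,q] (with p < q) to q − p. For instance
  ∂[0,3] = [3] − [0].
The 5×10 boundary matrix has rank 4 and Smith normal form diag(1,1,1,1).

∂_2: C_2 → C_1 maps a triangle to the signed sum of its edges. For instance
  ∂[1,3,4] = [3,4] − [1,4] + [1,3],
  ∂[1,2,3] = [2,3] − [1,3] + [1,2].
The resulting 10×5 matrix has rank 5, and its Smith normal form has invariant factors (1,1,1,1,1).

Now H_k = ker ∂_k / im ∂_{k+1}, so:

  H_0: rank C_0 − rank ∂_1 = 5 − 4 = 1, and the invariant factors of ∂_1 are all 1, so H_0 ≅ Z.
  H_1: rank ker ∂_1 − rank ∂_2 = (10 − 4) − 5 = 1, and the invariant factors of ∂_2 are all 1, so H_1 ≅ Z.
  H_2: rank ker ∂_2 − rank ∂_3 = (5 − 5) − 0 = 0, and there is no ∂_3, so H_2 ≅ 0.

(K is a triangulation of the Möbius band.)

Hence the Betti numbers are b_0 = 1, b_1 = 1, b_2 = 0.

b_0 = 1, b_1 = 1, b_2 = 0.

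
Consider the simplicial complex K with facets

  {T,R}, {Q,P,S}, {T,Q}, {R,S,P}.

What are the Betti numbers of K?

b_0 = 1, b_1 = 1, b_2 = 0.

Take the total order P < Q < R < S < T on the vertex set. Then K (dimension 2) consists of the simplices:

  0-simplices (5): P, Q, R, S, T
  1-simplices (7): PQ, PR, PS, QS, QT, RS, RT
  2-simplices (2): PQS, PRS

Hence C_0 ≅ Z^5, C_1 ≅ Z^7, C_2 ≅ Z^2.

∂_1: C_1 → C_0 maps an edge to its endpoints' difference, ∂[p,q] = q − p. For instance
  ∂QS = S − Q.
The 5×7 boundary matrix has rank 4 and Smith normal form diag(1,1,1,1).

∂_2: C_2 → C_1 acts by ∂[p,q,r] = [q,r] − [p,r] + [p,q]. For instance
  ∂PQS = QS − PS + PQ,
  ∂PRS = RS − PS + PR.
The 7×2 boundary matrix has rank 2 and Smith normal form diag(1,1).

Computing H_k = (kernel of ∂_k) / (image of ∂_{k+1}):

  H_0: rank C_0 − rank ∂_1 = 5 − 4 = 1, and the invariant factors of ∂_1 are all 1, so H_0 = Z.
  H_1: rank ker ∂_1 − rank ∂_2 = (7 − 4) − 2 = 1, and the invariant factors of ∂_2 are all 1, so H_1 = Z.
  H_2: rank ker ∂_2 − rank ∂_3 = (2 − 2) − 0 = 0, and there is no ∂_3, so H_2 = 0.

As a check, the Euler characteristic is 5 − 7 + 2 = 0, which agrees with 1 − 1 + 0 = 0.

Hence the Betti numbers are b_0 = 1, b_1 = 1, b_2 = 0.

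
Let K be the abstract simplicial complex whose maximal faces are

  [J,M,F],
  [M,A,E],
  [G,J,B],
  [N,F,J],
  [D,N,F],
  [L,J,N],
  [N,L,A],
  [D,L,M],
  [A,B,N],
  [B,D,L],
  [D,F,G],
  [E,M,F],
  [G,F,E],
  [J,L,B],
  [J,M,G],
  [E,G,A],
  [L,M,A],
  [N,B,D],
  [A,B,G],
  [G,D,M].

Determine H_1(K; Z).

Fix the vertex order A < B < D < E < F < G < J < L < M < N and write every simplex with vertices in increasing order. Then dim K = 2 and the simplices of K are:

  0-simplices (10): A, B, D, E, F, G, J, L, M, N
  1-simplices (30): AB, AE, AG, AL, AM, AN, BD, BG, BJ, BL, BN, DF, DG, DL, DM, DN, EF, EG, EM, FG, FJ, FM, FN, GJ, GM, JL, JM, JN, LM, LN
  2-simplices (20): ABG, ABN, AEG, AEM, ALM, ALN, BDL, BDN, BGJ, BJL, DFG, DFN, DGM, DLM, EFG, EFM, FJM, FJN, GJM, JLN

so the chain groups are C_0 ≅ Z^10, C_1 ≅ Z^30, C_2 ≅ Z^20.

Boundary ∂_1: C_1 → C_0 maps an edge to its endpoints' difference, ∂[p,q] = q − p.
This gives a 10×30 integer matrix of rank 9; reducing to Smith normal form yields diagonal entries (1,1,1,1,1,1,1,1,1).

The boundary map ∂_2: C_2 → C_1 acts by ∂[p,q,r] = [q,r] − [p,r] + [p,q]. For instance
  ∂FJN = JN − FN + FJ,
  ∂JLN = LN − JN + JL.
The resulting 30×20 matrix has rank 20, and its Smith normal form has invariant factors (1,1,1,1,1,1,1,1,1,1,1,1,1,1,1,1,1,1,1,2).

Computing H_k = (kernel of ∂_k) / (image of ∂_{k+1}):

  H_1: rank ker ∂_1 − rank ∂_2 = (30 − 9) − 20 = 1, and ∂_2 has invariant factor 2 > 1, so H_1 = Z ⊕ Z/2Z.

H_1 = Z ⊕ Z/2Z.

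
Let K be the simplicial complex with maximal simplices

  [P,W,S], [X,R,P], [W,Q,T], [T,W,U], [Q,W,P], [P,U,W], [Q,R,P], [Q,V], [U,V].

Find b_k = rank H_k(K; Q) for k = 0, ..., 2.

K has 9 vertices, 16 edges, 7 triangles.
rank ∂_0 = 0, rank ∂_1 = 8 ⇒ b_0 = 9 − 0 − 8 = 1; all invariant factors of ∂_1 are 1 so no torsion. So H_0 ≅ Z.
rank ∂_1 = 8, rank ∂_2 = 7 ⇒ b_1 = 16 − 8 − 7 = 1; all invariant factors of ∂_2 are 1 so no torsion. So H_1 ≅ Z.
rank ∂_2 = 7, rank ∂_3 = 0 ⇒ b_2 = 7 − 7 − 0 = 0. So H_2 ≅ 0.

b_0 = 1, b_1 = 1, b_2 = 0.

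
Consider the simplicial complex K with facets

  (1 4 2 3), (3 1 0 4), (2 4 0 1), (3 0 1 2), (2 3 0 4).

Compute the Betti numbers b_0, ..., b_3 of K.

b_0 = 1, b_1 = 0, b_2 = 0, b_3 = 1.

We work with the vertex ordering 0 < 1 < 2 < 3 < 4. The simplices of K, each written with vertices in increasing order, are:

  0-simplices (5): [0], [1], [2], [3], [4]
  1-simplices (10): [0,1], [0,2], [0,3], [0,4], [1,2], [1,3], [1,4], [2,3], [2,4], [3,4]
  2-simplices (10): [0,1,2], [0,1,3], [0,1,4], [0,2,3], [0,2,4], [0,3,4], [1,2,3], [1,2,4], [1,3,4], [2,3,4]
  3-simplices (5): [0,1,2,3], [0,1,2,4], [0,1,3,4], [0,2,3,4], [1,2,3,4]

Hence C_0 ≅ Z^5, C_1 ≅ Z^10, C_2 ≅ Z^10, C_3 ≅ Z^5.

∂_1: C_1 → C_0 maps an edge to its endpoints' difference, ∂[p,q] = q − p. For instance
  ∂[1,2] = [2] − [1].
This gives a 5×10 integer matrix of rank 4; reducing to Smith normal form yields diagonal entries (1,1,1,1).

Boundary ∂_2: C_2 → C_1 maps a triangle to the signed sum of its edges. For instance
  ∂[0,2,4] = [2,4] − [0,4] + [0,2],
  ∂[0,1,3] = [1,3] − [0,3] + [0,1].
This gives a 10×10 integer matrix of rank 6; reducing to Smith normal form yields diagonal entries (1,1,1,1,1,1).

∂_3: C_3 → C_2 sends each 3-simplex σ to the alternating sum Σ_i (−1)^i (σ with its i-th vertex removed). For instance
  ∂[0,1,2,4] = [1,2,4] − [0,2,4] + [0,1,4] − [0,1,2],
  ∂[0,2,3,4] = [2,3,4] − [0,3,4] + [0,2,4] − [0,2,3].
As a 10×5 matrix over Z this has rank 4, with invariant factors (1,1,1,1).

Reading off H_k = ker ∂_k / im ∂_{k+1}:

  H_0: rank C_0 − rank ∂_1 = 5 − 4 = 1, and the invariant factors of ∂_1 are all 1, so H_0 = Z.
  H_1: rank ker ∂_1 − rank ∂_2 = (10 − 4) − 6 = 0, and the invariant factors of ∂_2 are all 1, so H_1 = 0.
  H_2: rank ker ∂_2 − rank ∂_3 = (10 − 6) − 4 = 0, and the invariant factors of ∂_3 are all 1, so H_2 = 0.
  H_3: rank ker ∂_3 − rank ∂_4 = (5 − 4) − 0 = 1, and there is no ∂_4, so H_3 = Z.

Hence the Betti numbers are b_0 = 1, b_1 = 0, b_2 = 0, b_3 = 1.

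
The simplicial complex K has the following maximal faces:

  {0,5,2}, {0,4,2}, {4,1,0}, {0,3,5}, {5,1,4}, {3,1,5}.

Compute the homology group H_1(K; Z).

H_1 ≅ Z.

We work with the vertex ordering 0 < 1 < 2 < 3 < 4 < 5. The simplices of K, each written with vertices in increasing order, are:

  0-simplices (6): [0], [1], [2], [3], [4], [5]
  1-simplices (12): [0,1], [0,2], [0,3], [0,4], [0,5], [1,3], [1,4], [1,5], [2,4], [2,5], [3,5], [4,5]
  2-simplices (6): [0,1,4], [0,2,4], [0,2,5], [0,3,5], [1,3,5], [1,4,5]

giving chain groups C_0 ≅ Z^6, C_1 ≅ Z^12, C_2 ≅ Z^6.

The boundary map ∂_1: C_1 → C_0 maps an edge to its endpoints' difference, ∂[p,q] = q − p. For instance
  ∂[3,5] = [5] − [3].
As a 6×12 matrix over Z this has rank 5, with invariant factors (1,1,1,1,1).

The boundary map ∂_2: C_2 → C_1 acts by ∂[p,q,r] = [q,r] − [p,r] + [p,q]. For instance
  ∂[0,1,4] = [1,4] − [0,4] + [0,1],
  ∂[0,2,4] = [2,4] − [0,4] + [0,2].
As a 12×6 matrix over Z this has rank 6, with invariant factors (1,1,1,1,1,1).

Computing H_k = (kernel of ∂_k) / (image of ∂_{k+1}):

  H_1: rank ker ∂_1 − rank ∂_2 = (12 − 5) − 6 = 1, and the invariant factors of ∂_2 are all 1, so H_1 = Z.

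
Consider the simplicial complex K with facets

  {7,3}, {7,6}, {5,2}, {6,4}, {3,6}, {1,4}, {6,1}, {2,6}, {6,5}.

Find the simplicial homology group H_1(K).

H_1 ≅ Z^3.

Take the total order 1 < 2 < 3 < 4 < 5 < 6 < 7 on the vertex set. Then K (dimension 1) consists of the simplices:

  0-simplices (7): [1], [2], [3], [4], [5], [6], [7]
  1-simplices (9): [1,4], [1,6], [2,5], [2,6], [3,6], [3,7], [4,6], [5,6], [6,7]

Hence C_0 ≅ Z^7, C_1 ≅ Z^9.

Boundary ∂_1: C_1 → C_0 is given by ∂[p,q] = [q] − [p]. For instance
  ∂[2,6] = [6] − [2].
The resulting 7×9 matrix has rank 6, and its Smith normal form has invariant factors (1,1,1,1,1,1).

Now H_k = ker ∂_k / im ∂_{k+1}, so:

  H_1: rank ker ∂_1 − rank ∂_2 = (9 − 6) − 0 = 3, and there is no ∂_2, so H_1 ≅ Z^3.

(K is a triangulation of a wedge of 3 circles.)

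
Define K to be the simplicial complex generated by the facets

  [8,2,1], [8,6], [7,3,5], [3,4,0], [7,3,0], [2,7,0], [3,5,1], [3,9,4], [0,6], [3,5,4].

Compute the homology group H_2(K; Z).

H_2 = 0.

Take the total order 0 < 1 < 2 < 3 < 4 < 5 < 6 < 7 < 8 < 9 on the vertex set. Then K (dimension 2) consists of the simplices:

  0-simplices (10): [0], [1], [2], [3], [4], [5], [6], [7], [8], [9]
  1-simplices (19): [0,2], [0,3], [0,4], [0,6], [0,7], [1,2], [1,3], [1,5], [1,8], [2,7], [2,8], [3,4], [3,5], [3,7], [3,9], [4,5], [4,9], [5,7], [6,8]
  2-simplices (8): [0,2,7], [0,3,4], [0,3,7], [1,2,8], [1,3,5], [3,4,5], [3,4,9], [3,5,7]

Hence C_0 ≅ Z^10, C_1 ≅ Z^19, C_2 ≅ Z^8.

∂_1: C_1 → C_0 is given by ∂[p,q] = [q] − [p]. For instance
  ∂[2,7] = [7] − [2].
The 10×19 boundary matrix has rank 9 and Smith normal form diag(1,1,1,1,1,1,1,1,1).

The boundary map ∂_2: C_2 → C_1 sends each 2-simplex [p,q,r] to [q,r] − [p,r] + [p,q]. For instance
  ∂[0,3,4] = [3,4] − [0,4] + [0,3],
  ∂[0,3,7] = [3,7] − [0,7] + [0,3].
The 19×8 boundary matrix has rank 8 and Smith normal form diag(1,1,1,1,1,1,1,1).

Reading off H_k = ker ∂_k / im ∂_{k+1}:

  H_2: rank ker ∂_2 − rank ∂_3 = (8 − 8) − 0 = 0, and there is no ∂_3, so H_2 ≅ 0.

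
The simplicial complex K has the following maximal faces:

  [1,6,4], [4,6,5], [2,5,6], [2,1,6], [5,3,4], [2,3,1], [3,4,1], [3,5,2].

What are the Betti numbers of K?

We work with the vertex ordering 1 < 2 < 3 < 4 < 5 < 6. The simplices of K, each written with vertices in increasing order, are:

  0-simplices (6): [1], [2], [3], [4], [5], [6]
  1-simplices (12): [1,2], [1,3], [1,4], [1,6], [2,3], [2,5], [2,6], [3,4], [3,5], [4,5], [4,6], [5,6]
  2-simplices (8): [1,2,3], [1,2,6], [1,3,4], [1,4,6], [2,3,5], [2,5,6], [3,4,5], [4,5,6]

giving chain groups C_0 ≅ Z^6, C_1 ≅ Z^12, C_2 ≅ Z^8.

Boundary ∂_1: C_1 → C_0 sends each edge [p,q] (with p < q) to q − p. For instance
  ∂[3,4] = [4] − [3].
The resulting 6×12 matrix has rank 5, and its Smith normal form has invariant factors (1,1,1,1,1).

The boundary map ∂_2: C_2 → C_1 maps a triangle to the signed sum of its edges. For instance
  ∂[1,2,3] = [2,3] − [1,3] + [1,2],
  ∂[2,3,5] = [3,5] − [2,5] + [2,3].
This gives a 12×8 integer matrix of rank 7; reducing to Smith normal form yields diagonal entries (1,1,1,1,1,1,1).

Computing H_k = (kernel of ∂_k) / (image of ∂_{k+1}):

  H_0: rank C_0 − rank ∂_1 = 6 − 5 = 1, and the invariant factors of ∂_1 are all 1, so H_0 ≅ Z.
  H_1: rank ker ∂_1 − rank ∂_2 = (12 − 5) − 7 = 0, and the invariant factors of ∂_2 are all 1, so H_1 ≅ 0.
  H_2: rank ker ∂_2 − rank ∂_3 = (8 − 7) − 0 = 1, and there is no ∂_3, so H_2 ≅ Z.

As a check, the Euler characteristic is 6 − 12 + 8 = 2, which agrees with 1 − 0 + 1 = 2.

Hence the Betti numbers are b_0 = 1, b_1 = 0, b_2 = 1.

b_0 = 1, b_1 = 0, b_2 = 1.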